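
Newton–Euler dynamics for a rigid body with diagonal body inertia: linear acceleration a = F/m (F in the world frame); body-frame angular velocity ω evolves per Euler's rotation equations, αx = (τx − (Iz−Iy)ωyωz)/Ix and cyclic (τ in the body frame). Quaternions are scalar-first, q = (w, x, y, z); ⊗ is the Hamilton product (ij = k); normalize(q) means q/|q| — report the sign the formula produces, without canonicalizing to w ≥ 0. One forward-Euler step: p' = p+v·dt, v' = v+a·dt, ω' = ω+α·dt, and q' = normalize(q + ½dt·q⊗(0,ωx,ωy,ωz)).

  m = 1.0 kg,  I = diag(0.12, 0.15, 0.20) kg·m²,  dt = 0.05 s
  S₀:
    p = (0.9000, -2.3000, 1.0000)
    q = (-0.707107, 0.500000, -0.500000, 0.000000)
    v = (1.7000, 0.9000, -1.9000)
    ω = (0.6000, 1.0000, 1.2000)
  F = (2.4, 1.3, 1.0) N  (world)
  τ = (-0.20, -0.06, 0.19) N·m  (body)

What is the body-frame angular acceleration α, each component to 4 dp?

α = (-2.1667, -0.0160, 0.8600)

gyro term ω×Iω = (0.0600, -0.0576, 0.0180)
angular accel α = (-2.1667, -0.0160, 0.8600)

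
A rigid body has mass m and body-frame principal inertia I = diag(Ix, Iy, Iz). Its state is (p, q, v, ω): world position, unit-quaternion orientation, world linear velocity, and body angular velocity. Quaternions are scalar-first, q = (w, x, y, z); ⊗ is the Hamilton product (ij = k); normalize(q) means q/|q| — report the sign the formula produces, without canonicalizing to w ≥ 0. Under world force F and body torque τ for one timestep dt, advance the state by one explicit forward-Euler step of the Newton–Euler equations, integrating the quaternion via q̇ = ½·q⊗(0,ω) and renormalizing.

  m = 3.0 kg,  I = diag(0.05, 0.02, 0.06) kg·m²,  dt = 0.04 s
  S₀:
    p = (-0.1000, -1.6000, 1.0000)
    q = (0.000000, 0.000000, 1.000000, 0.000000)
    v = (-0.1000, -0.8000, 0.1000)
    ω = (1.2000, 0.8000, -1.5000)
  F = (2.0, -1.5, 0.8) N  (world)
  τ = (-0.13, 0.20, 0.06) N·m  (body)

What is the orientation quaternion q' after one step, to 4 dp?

q' = (-0.0160, -0.0300, 0.9991, -0.0240)

Hamilton product q⊗(0,ω) = (-0.8000000, -1.5000000, 0.0000000, -1.2000000)
updated quaternion q' = (-0.0160, -0.0300, 0.9991, -0.0240)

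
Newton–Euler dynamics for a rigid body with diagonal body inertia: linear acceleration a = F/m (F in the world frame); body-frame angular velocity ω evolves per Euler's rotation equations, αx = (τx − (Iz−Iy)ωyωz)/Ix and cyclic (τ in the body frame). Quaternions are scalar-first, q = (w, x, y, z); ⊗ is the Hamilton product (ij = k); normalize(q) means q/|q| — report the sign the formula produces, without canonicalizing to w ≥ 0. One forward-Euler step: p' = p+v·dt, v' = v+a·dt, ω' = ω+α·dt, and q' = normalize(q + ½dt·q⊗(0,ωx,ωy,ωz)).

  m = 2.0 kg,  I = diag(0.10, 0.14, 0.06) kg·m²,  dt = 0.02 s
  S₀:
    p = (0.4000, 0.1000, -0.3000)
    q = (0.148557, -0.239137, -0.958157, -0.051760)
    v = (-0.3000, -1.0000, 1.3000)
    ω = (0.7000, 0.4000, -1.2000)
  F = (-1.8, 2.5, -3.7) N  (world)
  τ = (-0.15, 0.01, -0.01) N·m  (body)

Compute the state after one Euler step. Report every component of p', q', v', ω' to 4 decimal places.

precession coupling ω×(Iω) = (0.0384, -0.0336, 0.0112)
angular accel α = (-1.8840, 0.3114, -0.3533)
ω' = ω + α·dt = (0.6623, 0.4062, -1.2071)
2q̇ = q⊗(0,ω) = (0.4885467, 1.2744823, -0.2637736, 0.3967867)
updated quaternion q' = (0.1534, -0.2264, -0.9607, -0.0478)
a = F/m = (-0.9000, 1.2500, -1.8500)
new position p' = (0.3940, 0.0800, -0.2740)
new velocity v' = (-0.3180, -0.9750, 1.2630)

p' = (0.3940, 0.0800, -0.2740)
q' = (0.1534, -0.2264, -0.9607, -0.0478)
v' = (-0.3180, -0.9750, 1.2630)
ω' = (0.6623, 0.4062, -1.2071)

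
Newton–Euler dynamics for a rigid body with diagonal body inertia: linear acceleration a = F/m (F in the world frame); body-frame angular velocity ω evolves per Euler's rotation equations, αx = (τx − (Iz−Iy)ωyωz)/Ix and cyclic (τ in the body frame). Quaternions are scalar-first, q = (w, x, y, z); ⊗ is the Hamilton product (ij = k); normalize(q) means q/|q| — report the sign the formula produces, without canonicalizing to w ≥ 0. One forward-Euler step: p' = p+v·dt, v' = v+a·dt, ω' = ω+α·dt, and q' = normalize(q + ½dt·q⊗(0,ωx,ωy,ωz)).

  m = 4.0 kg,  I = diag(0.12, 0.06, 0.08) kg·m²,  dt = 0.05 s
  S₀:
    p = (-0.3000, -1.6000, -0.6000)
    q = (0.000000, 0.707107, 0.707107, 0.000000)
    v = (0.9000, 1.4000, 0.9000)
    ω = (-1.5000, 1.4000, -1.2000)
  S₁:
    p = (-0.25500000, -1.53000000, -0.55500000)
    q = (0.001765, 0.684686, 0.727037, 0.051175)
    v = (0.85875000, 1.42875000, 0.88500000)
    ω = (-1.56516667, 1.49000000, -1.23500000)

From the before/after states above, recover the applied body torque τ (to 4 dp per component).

τ = (-0.1900, 0.1800, 0.0700)

Δω = ω₁−ω₀ = (-0.06516667, 0.09000000, -0.03500000)
applied torque τ = (-0.1900, 0.1800, 0.0700)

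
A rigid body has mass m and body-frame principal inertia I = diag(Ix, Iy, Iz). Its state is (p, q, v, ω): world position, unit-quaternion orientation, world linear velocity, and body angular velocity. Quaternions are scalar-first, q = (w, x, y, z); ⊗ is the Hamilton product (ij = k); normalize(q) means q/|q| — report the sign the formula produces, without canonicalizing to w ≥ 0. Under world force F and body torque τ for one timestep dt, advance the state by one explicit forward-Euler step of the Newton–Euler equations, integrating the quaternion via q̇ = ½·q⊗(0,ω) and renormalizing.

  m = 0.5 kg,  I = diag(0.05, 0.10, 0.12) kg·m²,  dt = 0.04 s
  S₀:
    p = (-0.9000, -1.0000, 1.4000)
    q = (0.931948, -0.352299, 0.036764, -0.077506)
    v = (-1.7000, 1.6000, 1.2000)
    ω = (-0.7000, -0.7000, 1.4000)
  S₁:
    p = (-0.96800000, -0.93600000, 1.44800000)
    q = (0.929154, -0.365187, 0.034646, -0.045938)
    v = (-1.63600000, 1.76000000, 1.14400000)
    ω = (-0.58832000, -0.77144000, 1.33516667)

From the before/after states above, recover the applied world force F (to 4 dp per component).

v₁ − v₀ = (0.06400000, 0.16000000, -0.05600000)
F = m·Δv/dt = (0.8000, 2.0000, -0.7000)

F = (0.8000, 2.0000, -0.7000)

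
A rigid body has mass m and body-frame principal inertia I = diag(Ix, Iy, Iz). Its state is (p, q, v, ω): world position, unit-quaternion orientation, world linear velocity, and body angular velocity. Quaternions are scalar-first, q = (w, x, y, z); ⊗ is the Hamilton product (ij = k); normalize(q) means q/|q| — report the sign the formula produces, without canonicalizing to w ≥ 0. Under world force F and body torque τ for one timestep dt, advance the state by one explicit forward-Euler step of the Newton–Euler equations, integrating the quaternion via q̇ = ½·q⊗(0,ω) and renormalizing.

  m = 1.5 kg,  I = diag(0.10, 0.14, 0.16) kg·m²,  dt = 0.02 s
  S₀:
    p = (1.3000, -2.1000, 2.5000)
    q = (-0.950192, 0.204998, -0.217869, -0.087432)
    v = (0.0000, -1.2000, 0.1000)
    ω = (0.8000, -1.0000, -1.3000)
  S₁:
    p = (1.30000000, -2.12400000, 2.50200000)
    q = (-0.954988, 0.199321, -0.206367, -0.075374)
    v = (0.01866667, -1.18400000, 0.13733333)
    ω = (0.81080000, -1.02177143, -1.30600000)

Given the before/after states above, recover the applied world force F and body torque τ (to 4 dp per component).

velocity change Δv = (0.01866667, 0.01600000, 0.03733333)
m·(v₁−v₀)/dt = (1.4000, 1.2000, 2.8000)
rate change Δω = (0.01080000, -0.02177143, -0.00600000)
ω₀×(Iω₀) = (0.0260, 0.0624, -0.0320)
τ = I·(Δω/dt) + ω₀×(Iω₀) = (0.0800, -0.0900, -0.0800)

F = (1.4000, 1.2000, 2.8000)
τ = (0.0800, -0.0900, -0.0800)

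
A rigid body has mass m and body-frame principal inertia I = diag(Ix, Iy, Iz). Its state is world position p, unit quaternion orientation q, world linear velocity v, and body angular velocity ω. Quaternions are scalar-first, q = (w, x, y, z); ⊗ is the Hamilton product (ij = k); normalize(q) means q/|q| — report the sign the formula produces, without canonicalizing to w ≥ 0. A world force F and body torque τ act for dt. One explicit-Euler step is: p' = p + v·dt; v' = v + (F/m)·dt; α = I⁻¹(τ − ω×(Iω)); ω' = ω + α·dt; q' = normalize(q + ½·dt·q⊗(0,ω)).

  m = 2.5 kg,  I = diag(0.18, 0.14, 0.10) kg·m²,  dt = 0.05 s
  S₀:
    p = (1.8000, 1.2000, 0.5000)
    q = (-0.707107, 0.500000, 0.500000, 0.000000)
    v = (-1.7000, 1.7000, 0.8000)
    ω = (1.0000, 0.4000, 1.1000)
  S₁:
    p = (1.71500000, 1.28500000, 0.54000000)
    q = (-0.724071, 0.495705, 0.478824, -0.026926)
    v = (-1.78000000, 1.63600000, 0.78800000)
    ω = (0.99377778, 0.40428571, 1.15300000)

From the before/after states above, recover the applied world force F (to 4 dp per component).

F = (-4.0000, -3.2000, -0.6000)

v₁ − v₀ = (-0.08000000, -0.06400000, -0.01200000)
applied force F = (-4.0000, -3.2000, -0.6000)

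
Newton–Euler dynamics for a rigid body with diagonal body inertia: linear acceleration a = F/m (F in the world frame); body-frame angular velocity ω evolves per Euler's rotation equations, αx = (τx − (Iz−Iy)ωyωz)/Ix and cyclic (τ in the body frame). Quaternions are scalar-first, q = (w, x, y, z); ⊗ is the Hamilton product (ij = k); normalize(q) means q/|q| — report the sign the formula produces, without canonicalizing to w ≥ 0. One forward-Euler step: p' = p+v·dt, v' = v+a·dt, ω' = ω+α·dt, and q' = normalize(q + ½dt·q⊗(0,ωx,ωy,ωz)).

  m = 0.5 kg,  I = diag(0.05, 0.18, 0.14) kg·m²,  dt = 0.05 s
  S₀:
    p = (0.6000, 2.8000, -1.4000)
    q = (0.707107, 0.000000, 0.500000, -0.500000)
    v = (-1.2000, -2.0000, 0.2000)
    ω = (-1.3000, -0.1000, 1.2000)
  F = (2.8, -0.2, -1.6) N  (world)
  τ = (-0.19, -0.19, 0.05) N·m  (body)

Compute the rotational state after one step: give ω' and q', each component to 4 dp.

(τ − ω×Iω)/I = (-3.8960, -1.8356, 0.2364)
ω + α·dt = (-1.4948, -0.1918, 1.2118)
2q̇ = q⊗(0,ω) = (0.6500000, -0.3692391, 0.5792893, 1.4985284)
q' = normalize(q + ½dt·q⊗(0,ω)) = (0.7226, -0.0092, 0.5140, -0.4621)

ω' = (-1.4948, -0.1918, 1.2118)
q' = (0.7226, -0.0092, 0.5140, -0.4621)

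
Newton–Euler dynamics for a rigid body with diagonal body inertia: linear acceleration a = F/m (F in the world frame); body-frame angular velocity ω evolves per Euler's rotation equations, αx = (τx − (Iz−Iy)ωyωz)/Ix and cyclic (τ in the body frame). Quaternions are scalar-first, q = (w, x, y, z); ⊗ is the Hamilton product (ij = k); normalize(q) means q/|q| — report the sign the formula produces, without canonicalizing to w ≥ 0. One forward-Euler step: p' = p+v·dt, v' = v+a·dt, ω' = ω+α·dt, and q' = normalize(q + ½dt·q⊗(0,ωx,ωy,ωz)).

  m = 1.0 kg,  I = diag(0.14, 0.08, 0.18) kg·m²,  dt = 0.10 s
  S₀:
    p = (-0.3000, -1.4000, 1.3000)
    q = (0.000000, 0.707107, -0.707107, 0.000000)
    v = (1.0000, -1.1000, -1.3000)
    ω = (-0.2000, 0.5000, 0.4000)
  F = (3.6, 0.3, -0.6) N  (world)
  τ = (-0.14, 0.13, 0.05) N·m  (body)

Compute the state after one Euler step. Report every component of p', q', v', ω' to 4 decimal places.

angular accel α = (-1.1429, 1.5850, 0.2444)
ω' = ω + α·dt = (-0.3143, 0.6585, 0.4244)
q⊗(0,ω) = (0.4949749, -0.2828428, -0.2828428, 0.2121321)
updated quaternion q' = (0.0247, 0.6926, -0.7208, 0.0106)
a = (3.6000, 0.3000, -0.6000)
p + v·dt = (-0.2000, -1.5100, 1.1700)
v' = v + a·dt = (1.3600, -1.0700, -1.3600)

p' = (-0.2000, -1.5100, 1.1700)
q' = (0.0247, 0.6926, -0.7208, 0.0106)
v' = (1.3600, -1.0700, -1.3600)
ω' = (-0.3143, 0.6585, 0.4244)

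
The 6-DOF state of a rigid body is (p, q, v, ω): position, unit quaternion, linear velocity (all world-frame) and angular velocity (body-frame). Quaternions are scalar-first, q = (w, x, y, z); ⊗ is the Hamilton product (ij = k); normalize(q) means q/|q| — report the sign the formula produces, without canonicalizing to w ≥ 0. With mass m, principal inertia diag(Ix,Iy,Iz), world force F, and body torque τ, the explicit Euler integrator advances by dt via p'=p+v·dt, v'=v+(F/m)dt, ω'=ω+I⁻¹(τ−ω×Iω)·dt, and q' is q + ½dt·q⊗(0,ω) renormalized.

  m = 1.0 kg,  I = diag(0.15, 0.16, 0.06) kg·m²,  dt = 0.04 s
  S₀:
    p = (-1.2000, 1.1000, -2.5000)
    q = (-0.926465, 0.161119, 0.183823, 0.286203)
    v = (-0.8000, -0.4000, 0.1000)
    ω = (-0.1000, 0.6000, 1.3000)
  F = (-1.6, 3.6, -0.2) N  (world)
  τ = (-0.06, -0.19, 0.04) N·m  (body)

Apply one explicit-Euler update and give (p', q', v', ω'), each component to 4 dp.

p' = (-1.2320, 1.0840, -2.4960)
q' = (-0.9354, 0.1642, 0.1679, 0.2643)
v' = (-0.8640, -0.2560, 0.0920)
ω' = (-0.0952, 0.5554, 1.3271)

(τ − ω×Iω)/I = (0.1200, -1.1144, 0.6767)
ω' = ω + α·dt = (-0.0952, 0.5554, 1.3271)
Hamilton product q⊗(0,ω) = (-0.4662458, 0.1598946, -0.7939540, -1.0893508)
updated quaternion q' = (-0.9354, 0.1642, 0.1679, 0.2643)
new position p' = (-1.2320, 1.0840, -2.4960)
v' = v + a·dt = (-0.8640, -0.2560, 0.0920)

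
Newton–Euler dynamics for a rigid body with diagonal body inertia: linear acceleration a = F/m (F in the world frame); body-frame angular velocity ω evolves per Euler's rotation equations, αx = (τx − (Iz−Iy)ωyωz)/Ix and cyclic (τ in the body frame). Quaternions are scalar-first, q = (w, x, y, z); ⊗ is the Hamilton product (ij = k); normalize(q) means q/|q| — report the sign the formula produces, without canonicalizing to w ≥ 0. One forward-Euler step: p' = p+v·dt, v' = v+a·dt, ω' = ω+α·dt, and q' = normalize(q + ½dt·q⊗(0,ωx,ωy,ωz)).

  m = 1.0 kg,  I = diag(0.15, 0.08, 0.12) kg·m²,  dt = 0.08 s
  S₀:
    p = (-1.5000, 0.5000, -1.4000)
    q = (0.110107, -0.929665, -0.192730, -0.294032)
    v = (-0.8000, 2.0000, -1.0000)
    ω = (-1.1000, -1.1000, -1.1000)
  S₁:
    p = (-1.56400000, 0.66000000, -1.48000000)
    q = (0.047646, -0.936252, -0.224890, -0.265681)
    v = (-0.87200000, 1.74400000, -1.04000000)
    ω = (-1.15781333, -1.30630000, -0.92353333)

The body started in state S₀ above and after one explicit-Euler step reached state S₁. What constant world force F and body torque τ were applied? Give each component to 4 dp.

v₁ − v₀ = (-0.07200000, -0.25600000, -0.04000000)
m·(v₁−v₀)/dt = (-0.9000, -3.2000, -0.5000)
ω₁ − ω₀ = (-0.05781333, -0.20630000, 0.17646667)
precession coupling = (0.0484, 0.0363, -0.0847)
applied torque τ = (-0.0600, -0.1700, 0.1800)

F = (-0.9000, -3.2000, -0.5000)
τ = (-0.0600, -0.1700, 0.1800)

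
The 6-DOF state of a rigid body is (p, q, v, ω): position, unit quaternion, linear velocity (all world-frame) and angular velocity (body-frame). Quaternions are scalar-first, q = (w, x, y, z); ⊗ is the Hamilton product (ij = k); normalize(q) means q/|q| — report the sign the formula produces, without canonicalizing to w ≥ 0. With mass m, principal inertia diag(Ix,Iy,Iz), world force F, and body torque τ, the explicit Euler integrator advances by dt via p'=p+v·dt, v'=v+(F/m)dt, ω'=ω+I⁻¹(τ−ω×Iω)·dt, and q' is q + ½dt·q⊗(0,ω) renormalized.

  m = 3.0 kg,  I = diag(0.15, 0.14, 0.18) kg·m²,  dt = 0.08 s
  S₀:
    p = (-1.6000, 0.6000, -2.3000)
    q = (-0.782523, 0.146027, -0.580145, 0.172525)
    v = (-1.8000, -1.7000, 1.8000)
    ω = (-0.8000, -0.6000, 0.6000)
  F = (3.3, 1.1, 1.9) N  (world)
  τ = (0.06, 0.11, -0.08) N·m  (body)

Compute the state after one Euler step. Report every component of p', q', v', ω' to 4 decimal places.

p' = (-1.7440, 0.4640, -2.1560)
q' = (-0.7950, 0.1611, -0.5698, 0.1315)
v' = (-1.7120, -1.6707, 1.8507)
ω' = (-0.7603, -0.5454, 0.5666)

ω×(Iω) gyroscopic = (-0.0144, 0.0144, -0.0048)
angular accel α = (0.4960, 0.6829, -0.4178)
ω' = ω + α·dt = (-0.7603, -0.5454, 0.5666)
q⊗(0,ω) = (-0.3347804, 0.3814464, 0.2438776, -1.0212460)
updated quaternion q' = (-0.7950, 0.1611, -0.5698, 0.1315)
linear accel F/m = (1.1000, 0.3667, 0.6333)
new position p' = (-1.7440, 0.4640, -2.1560)
v + (F/m)dt = (-1.7120, -1.6707, 1.8507)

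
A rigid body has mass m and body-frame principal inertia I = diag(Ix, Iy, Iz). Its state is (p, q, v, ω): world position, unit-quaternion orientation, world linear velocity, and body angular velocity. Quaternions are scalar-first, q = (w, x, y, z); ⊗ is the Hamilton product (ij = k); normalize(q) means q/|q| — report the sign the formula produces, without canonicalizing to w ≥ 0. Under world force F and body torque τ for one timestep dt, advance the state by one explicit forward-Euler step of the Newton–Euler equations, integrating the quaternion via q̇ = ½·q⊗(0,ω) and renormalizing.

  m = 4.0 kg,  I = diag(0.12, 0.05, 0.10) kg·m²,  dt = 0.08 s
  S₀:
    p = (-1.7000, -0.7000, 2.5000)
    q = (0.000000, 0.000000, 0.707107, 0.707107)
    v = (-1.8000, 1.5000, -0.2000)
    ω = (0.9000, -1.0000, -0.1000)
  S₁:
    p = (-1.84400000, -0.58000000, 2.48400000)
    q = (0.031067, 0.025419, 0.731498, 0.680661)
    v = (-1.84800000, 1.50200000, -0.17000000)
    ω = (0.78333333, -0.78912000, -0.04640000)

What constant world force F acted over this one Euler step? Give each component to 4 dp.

F = (-2.4000, 0.1000, 1.5000)

velocity change Δv = (-0.04800000, 0.00200000, 0.03000000)
F = m·Δv/dt = (-2.4000, 0.1000, 1.5000)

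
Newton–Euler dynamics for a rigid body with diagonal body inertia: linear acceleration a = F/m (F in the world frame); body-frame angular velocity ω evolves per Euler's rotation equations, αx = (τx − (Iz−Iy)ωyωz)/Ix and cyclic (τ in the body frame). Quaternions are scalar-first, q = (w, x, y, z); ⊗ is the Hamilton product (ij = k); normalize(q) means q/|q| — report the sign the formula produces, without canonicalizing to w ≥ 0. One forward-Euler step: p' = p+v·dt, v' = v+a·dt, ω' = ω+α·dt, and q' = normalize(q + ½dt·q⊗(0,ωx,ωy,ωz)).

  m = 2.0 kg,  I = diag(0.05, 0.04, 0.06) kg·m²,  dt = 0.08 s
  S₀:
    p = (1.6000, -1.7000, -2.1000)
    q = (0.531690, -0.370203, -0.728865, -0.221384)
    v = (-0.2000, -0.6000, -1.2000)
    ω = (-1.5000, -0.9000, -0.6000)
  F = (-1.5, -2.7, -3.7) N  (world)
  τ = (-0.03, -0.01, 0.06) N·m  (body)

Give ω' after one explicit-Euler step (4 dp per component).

angular accel α = (-0.8160, -0.0250, 1.2250)
ω + α·dt = (-1.5653, -0.9020, -0.5020)

ω' = (-1.5653, -0.9020, -0.5020)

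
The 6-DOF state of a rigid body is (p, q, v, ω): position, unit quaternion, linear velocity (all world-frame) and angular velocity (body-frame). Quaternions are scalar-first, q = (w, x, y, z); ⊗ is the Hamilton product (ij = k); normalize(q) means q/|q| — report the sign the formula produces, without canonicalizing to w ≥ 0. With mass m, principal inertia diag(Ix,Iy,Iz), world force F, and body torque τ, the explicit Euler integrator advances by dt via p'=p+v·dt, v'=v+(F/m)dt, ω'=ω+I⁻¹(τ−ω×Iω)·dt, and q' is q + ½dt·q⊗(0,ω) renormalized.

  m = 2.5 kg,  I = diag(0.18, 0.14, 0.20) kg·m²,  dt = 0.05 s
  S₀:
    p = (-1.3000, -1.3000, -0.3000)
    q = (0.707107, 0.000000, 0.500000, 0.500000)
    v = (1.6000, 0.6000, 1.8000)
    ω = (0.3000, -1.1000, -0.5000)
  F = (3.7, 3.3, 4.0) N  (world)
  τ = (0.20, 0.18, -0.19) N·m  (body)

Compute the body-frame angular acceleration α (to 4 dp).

α = (0.9278, 1.2643, -1.0160)

gyro term ω×Iω = (0.0330, 0.0030, 0.0132)
(τ − ω×Iω)/I = (0.9278, 1.2643, -1.0160)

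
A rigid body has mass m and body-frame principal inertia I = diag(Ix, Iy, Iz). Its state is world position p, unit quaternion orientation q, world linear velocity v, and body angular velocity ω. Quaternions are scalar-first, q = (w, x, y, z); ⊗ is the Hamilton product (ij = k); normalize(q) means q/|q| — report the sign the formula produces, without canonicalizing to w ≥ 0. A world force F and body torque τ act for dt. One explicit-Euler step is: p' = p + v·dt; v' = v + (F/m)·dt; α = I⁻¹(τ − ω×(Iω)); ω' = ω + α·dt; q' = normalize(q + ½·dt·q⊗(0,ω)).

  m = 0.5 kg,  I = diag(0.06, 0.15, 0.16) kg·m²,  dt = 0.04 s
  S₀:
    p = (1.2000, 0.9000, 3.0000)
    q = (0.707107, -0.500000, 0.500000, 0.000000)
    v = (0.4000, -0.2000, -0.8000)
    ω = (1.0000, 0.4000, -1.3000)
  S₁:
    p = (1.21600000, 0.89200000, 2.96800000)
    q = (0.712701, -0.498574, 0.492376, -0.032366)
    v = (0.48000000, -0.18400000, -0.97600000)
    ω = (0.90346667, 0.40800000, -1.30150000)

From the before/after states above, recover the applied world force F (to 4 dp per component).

v₁ − v₀ = (0.08000000, 0.01600000, -0.17600000)
m·(v₁−v₀)/dt = (1.0000, 0.2000, -2.2000)

F = (1.0000, 0.2000, -2.2000)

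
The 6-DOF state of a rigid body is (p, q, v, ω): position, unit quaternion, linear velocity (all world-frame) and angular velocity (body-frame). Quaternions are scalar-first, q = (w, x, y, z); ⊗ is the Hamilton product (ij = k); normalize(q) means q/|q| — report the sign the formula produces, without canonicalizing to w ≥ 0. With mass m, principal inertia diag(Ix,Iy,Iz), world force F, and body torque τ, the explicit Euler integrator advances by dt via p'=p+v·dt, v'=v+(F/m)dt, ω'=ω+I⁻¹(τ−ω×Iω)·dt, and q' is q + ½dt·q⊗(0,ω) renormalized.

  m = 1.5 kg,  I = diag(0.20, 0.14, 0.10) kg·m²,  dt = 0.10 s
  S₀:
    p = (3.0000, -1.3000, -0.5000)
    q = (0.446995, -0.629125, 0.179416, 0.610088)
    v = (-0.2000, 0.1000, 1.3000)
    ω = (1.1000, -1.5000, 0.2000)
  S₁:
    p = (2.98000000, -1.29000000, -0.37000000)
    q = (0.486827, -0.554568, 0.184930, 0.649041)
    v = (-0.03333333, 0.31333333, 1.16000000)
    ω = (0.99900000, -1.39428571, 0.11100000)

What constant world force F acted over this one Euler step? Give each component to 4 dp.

F = (2.5000, 3.2000, -2.1000)

Δv = v₁−v₀ = (0.16666667, 0.21333333, -0.14000000)
m·(v₁−v₀)/dt = (2.5000, 3.2000, -2.1000)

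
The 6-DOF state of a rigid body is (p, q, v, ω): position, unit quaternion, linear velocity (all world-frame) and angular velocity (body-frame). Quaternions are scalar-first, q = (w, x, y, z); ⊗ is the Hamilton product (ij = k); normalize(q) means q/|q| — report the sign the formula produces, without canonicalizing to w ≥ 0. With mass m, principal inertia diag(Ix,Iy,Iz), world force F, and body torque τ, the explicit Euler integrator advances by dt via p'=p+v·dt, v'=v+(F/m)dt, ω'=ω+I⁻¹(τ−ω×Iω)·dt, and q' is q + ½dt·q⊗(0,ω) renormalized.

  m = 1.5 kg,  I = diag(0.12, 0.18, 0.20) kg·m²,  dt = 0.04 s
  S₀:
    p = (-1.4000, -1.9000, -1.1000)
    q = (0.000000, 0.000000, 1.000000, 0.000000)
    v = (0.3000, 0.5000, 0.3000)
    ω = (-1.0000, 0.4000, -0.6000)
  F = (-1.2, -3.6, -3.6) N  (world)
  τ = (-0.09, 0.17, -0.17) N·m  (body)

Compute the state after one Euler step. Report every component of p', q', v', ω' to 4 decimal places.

α = I⁻¹(τ − ω×Iω) = (-0.7100, 1.2111, -0.7300)
ω + α·dt = (-1.0284, 0.4484, -0.6292)
Hamilton product q⊗(0,ω) = (-0.4000000, -0.6000000, 0.0000000, 1.0000000)
q' = normalize(q + ½dt·q⊗(0,ω)) = (-0.0080, -0.0120, 0.9997, 0.0200)
p' = p + v·dt = (-1.3880, -1.8800, -1.0880)
v + (F/m)dt = (0.2680, 0.4040, 0.2040)

p' = (-1.3880, -1.8800, -1.0880)
q' = (-0.0080, -0.0120, 0.9997, 0.0200)
v' = (0.2680, 0.4040, 0.2040)
ω' = (-1.0284, 0.4484, -0.6292)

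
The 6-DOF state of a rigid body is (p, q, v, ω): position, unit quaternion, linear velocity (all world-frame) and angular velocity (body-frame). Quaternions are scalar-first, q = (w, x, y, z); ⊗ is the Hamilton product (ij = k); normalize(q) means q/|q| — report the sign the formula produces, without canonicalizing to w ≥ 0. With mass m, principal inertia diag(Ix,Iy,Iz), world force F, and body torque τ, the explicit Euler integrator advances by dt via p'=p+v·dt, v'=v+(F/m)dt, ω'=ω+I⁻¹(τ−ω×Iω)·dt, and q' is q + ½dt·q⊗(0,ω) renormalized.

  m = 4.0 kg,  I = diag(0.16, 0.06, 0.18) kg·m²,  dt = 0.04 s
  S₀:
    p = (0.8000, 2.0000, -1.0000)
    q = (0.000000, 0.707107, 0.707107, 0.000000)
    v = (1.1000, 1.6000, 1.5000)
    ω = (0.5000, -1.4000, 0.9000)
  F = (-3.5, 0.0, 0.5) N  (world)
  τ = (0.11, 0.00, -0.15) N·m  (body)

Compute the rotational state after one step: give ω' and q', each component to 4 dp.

ω×(Iω) gyroscopic = (-0.1512, -0.0090, 0.0700)
(τ − ω×Iω)/I = (1.6325, 0.1500, -1.2222)
ω' = ω + α·dt = (0.5653, -1.3940, 0.8511)
q⊗(0,ω) = (0.6363963, 0.6363963, -0.6363963, -1.3435033)
q' = normalize(q + ½dt·q⊗(0,ω)) = (0.0127, 0.7194, 0.6940, -0.0269)

ω' = (0.5653, -1.3940, 0.8511)
q' = (0.0127, 0.7194, 0.6940, -0.0269)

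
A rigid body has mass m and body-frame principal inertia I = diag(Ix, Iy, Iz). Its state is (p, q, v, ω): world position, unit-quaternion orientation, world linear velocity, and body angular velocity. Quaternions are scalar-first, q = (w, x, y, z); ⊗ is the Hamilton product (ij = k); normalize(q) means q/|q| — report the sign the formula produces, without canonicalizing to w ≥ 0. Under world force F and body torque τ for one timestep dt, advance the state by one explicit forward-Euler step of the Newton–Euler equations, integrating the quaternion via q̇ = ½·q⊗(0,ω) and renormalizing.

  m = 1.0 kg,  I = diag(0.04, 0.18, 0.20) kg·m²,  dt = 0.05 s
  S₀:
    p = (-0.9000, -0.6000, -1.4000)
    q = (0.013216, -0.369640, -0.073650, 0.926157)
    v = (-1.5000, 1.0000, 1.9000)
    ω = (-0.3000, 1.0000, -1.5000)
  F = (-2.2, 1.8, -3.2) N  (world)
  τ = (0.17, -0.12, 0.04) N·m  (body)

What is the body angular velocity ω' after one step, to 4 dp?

angular accel α = (5.0000, -0.2667, 0.4100)
new body rate ω' = (-0.0500, 0.9867, -1.4795)

ω' = (-0.0500, 0.9867, -1.4795)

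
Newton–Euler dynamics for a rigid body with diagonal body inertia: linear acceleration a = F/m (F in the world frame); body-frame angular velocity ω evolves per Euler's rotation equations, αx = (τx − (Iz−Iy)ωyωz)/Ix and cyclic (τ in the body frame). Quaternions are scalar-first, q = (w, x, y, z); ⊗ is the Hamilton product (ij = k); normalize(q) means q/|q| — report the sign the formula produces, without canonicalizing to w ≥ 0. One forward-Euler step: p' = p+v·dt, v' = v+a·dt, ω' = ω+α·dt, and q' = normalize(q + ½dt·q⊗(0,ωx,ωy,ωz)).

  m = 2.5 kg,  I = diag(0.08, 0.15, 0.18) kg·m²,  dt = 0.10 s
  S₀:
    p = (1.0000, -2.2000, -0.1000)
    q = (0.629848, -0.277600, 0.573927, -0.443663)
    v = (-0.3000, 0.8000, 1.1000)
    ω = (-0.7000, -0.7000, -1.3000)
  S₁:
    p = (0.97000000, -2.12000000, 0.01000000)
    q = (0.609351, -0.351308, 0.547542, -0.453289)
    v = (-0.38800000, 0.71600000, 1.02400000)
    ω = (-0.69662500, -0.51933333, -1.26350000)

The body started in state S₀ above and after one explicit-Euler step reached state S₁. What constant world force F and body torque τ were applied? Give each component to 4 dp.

Δv = v₁−v₀ = (-0.08800000, -0.08400000, -0.07600000)
m·(v₁−v₀)/dt = (-2.2000, -2.1000, -1.9000)
ω₁ − ω₀ = (0.00337500, 0.18066667, 0.03650000)
applied torque τ = (0.0300, 0.1800, 0.1000)

F = (-2.2000, -2.1000, -1.9000)
τ = (0.0300, 0.1800, 0.1000)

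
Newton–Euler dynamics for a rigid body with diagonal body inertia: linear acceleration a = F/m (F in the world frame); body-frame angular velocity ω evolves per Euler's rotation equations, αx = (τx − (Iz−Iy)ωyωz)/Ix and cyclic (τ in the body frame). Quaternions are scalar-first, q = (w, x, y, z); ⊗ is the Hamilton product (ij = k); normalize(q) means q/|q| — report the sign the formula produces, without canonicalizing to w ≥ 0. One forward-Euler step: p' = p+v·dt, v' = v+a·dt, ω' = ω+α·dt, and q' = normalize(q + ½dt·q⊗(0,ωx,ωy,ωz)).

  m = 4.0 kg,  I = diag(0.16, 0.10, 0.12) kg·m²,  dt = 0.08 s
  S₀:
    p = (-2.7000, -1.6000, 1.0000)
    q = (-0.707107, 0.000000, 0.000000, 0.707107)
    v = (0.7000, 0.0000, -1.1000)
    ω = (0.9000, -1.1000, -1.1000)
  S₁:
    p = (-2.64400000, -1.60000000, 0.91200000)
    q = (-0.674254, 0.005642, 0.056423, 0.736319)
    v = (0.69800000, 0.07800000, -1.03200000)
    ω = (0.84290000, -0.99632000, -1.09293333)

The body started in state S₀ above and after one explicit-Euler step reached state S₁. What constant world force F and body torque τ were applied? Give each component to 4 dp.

v₁ − v₀ = (-0.00200000, 0.07800000, 0.06800000)
m·(v₁−v₀)/dt = (-0.1000, 3.9000, 3.4000)
Δω = ω₁−ω₀ = (-0.05710000, 0.10368000, 0.00706667)
gyro term ω₀×Iω₀ = (0.0242, -0.0396, 0.0594)
applied torque τ = (-0.0900, 0.0900, 0.0700)

F = (-0.1000, 3.9000, 3.4000)
τ = (-0.0900, 0.0900, 0.0700)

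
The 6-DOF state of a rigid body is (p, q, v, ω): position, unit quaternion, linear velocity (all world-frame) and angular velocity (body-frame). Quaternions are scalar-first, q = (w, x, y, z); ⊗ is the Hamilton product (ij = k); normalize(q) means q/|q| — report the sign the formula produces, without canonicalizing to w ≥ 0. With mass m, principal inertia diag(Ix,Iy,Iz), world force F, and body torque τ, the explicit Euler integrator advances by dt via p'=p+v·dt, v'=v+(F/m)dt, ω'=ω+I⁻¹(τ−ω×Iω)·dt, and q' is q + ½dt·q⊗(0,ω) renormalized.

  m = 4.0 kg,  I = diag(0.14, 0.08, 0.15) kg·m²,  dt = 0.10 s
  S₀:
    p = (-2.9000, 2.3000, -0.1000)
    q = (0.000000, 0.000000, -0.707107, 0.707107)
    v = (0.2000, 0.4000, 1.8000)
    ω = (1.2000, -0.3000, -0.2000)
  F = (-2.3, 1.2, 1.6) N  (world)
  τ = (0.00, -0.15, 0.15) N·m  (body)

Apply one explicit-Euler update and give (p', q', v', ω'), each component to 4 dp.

p' = (-2.8800, 2.3400, 0.0800)
q' = (-0.0035, 0.0176, -0.6634, 0.7481)
v' = (0.1425, 0.4300, 1.8400)
ω' = (1.1970, -0.4905, -0.1144)

ω×(Iω) gyroscopic = (0.0042, 0.0024, 0.0216)
angular accel α = (-0.0300, -1.9050, 0.8560)
ω' = ω + α·dt = (1.1970, -0.4905, -0.1144)
q⊗(0,ω) = (-0.0707107, 0.3535535, 0.8485284, 0.8485284)
q' = normalize(q + ½dt·q⊗(0,ω)) = (-0.0035, 0.0176, -0.6634, 0.7481)
new position p' = (-2.8800, 2.3400, 0.0800)
v + (F/m)dt = (0.1425, 0.4300, 1.8400)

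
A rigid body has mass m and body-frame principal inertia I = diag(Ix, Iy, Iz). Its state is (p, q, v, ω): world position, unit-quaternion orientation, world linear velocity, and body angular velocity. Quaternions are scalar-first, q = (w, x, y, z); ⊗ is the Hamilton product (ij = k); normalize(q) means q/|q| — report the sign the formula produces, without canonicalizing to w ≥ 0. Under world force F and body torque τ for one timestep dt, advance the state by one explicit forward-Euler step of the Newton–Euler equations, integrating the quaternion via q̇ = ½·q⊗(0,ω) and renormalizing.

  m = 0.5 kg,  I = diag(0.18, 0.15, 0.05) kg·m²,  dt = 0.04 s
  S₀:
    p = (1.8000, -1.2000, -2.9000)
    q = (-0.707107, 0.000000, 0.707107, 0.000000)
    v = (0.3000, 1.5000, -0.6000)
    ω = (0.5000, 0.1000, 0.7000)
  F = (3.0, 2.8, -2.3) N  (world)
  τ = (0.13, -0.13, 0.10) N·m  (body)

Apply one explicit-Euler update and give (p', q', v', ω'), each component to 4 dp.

p' = (1.8120, -1.1400, -2.9240)
q' = (-0.7084, 0.0028, 0.7056, -0.0170)
v' = (0.5400, 1.7240, -0.7840)
ω' = (0.5304, 0.0532, 0.7812)

α = I⁻¹(τ − ω×Iω) = (0.7611, -1.1700, 2.0300)
ω + α·dt = (0.5304, 0.0532, 0.7812)
q⊗(0,ω) = (-0.0707107, 0.1414214, -0.0707107, -0.8485284)
q + ½dt·q⊗(0,ω), renormalized = (-0.7084, 0.0028, 0.7056, -0.0170)
a = F/m = (6.0000, 5.6000, -4.6000)
p' = p + v·dt = (1.8120, -1.1400, -2.9240)
new velocity v' = (0.5400, 1.7240, -0.7840)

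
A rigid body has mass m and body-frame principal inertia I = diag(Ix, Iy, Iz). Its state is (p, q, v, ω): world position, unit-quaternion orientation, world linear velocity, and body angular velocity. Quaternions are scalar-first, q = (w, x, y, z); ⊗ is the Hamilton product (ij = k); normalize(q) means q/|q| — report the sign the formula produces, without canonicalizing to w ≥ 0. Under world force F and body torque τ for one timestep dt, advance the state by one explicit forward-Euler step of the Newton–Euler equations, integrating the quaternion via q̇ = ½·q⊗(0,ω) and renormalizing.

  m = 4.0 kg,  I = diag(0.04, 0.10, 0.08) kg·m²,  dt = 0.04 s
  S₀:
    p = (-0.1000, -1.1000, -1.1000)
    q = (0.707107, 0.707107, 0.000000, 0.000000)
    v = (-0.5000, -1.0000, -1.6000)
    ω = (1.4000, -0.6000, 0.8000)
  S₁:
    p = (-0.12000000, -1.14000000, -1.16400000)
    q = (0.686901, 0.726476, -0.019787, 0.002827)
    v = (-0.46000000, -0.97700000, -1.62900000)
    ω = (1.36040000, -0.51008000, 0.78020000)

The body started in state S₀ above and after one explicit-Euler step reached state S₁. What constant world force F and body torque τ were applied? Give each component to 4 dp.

F = (4.0000, 2.3000, -2.9000)
τ = (-0.0300, 0.1800, -0.0900)

Δω = ω₁−ω₀ = (-0.03960000, 0.08992000, -0.01980000)
ω₀×(Iω₀) = (0.0096, -0.0448, -0.0504)
I·α + gyro = (-0.0300, 0.1800, -0.0900)
velocity change Δv = (0.04000000, 0.02300000, -0.02900000)
applied force F = (4.0000, 2.3000, -2.9000)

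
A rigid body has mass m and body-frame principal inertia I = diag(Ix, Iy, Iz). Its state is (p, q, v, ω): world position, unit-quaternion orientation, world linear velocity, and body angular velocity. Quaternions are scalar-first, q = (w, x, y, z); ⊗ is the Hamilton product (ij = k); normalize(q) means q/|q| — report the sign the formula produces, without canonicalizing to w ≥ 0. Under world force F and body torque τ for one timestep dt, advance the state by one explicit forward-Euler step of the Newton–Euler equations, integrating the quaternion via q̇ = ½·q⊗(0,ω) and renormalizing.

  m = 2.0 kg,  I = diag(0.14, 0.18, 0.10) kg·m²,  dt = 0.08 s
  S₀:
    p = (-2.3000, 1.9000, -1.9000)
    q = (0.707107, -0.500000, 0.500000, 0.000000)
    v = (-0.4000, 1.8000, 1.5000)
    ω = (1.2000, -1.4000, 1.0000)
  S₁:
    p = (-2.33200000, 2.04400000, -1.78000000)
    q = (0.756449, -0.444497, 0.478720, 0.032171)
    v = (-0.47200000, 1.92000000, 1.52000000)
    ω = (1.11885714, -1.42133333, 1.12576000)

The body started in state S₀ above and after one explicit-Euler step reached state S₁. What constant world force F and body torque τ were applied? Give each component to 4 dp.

velocity change Δv = (-0.07200000, 0.12000000, 0.02000000)
m·(v₁−v₀)/dt = (-1.8000, 3.0000, 0.5000)
rate change Δω = (-0.08114286, -0.02133333, 0.12576000)
ω₀×(Iω₀) = (0.1120, 0.0480, -0.0672)
I·α + gyro = (-0.0300, 0.0000, 0.0900)

F = (-1.8000, 3.0000, 0.5000)
τ = (-0.0300, 0.0000, 0.0900)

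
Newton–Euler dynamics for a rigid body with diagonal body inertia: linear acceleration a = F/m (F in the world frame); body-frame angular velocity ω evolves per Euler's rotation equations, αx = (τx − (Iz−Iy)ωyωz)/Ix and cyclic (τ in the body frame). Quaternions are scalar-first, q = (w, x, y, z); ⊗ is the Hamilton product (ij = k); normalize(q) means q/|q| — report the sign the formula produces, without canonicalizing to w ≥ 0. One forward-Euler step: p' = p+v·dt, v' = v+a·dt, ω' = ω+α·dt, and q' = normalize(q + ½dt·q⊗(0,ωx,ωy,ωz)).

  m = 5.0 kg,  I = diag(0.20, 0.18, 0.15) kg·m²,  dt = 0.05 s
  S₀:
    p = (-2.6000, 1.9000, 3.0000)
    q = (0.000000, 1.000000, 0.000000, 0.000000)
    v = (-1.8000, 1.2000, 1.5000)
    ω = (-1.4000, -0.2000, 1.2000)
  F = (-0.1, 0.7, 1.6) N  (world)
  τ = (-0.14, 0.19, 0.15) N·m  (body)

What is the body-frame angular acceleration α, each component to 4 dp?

precession coupling ω×(Iω) = (0.0072, -0.0840, -0.0056)
(τ − ω×Iω)/I = (-0.7360, 1.5222, 1.0373)

α = (-0.7360, 1.5222, 1.0373)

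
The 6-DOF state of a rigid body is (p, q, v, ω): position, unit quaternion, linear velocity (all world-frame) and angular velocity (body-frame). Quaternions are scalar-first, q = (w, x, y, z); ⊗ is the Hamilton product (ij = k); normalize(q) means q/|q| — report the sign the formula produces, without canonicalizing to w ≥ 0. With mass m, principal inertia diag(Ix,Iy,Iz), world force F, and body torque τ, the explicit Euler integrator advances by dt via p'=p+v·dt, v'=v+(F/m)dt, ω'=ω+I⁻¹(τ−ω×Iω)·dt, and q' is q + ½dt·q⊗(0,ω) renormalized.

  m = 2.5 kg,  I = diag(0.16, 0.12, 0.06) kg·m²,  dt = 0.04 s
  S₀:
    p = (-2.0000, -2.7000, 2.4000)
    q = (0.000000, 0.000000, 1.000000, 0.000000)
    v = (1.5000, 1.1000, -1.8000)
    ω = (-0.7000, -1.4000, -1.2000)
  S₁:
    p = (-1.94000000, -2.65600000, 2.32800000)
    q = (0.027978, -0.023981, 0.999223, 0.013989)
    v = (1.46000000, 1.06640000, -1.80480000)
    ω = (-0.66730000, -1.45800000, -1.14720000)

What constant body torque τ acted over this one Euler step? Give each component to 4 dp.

τ = (0.0300, -0.0900, 0.0400)

ω₁ − ω₀ = (0.03270000, -0.05800000, 0.05280000)
applied torque τ = (0.0300, -0.0900, 0.0400)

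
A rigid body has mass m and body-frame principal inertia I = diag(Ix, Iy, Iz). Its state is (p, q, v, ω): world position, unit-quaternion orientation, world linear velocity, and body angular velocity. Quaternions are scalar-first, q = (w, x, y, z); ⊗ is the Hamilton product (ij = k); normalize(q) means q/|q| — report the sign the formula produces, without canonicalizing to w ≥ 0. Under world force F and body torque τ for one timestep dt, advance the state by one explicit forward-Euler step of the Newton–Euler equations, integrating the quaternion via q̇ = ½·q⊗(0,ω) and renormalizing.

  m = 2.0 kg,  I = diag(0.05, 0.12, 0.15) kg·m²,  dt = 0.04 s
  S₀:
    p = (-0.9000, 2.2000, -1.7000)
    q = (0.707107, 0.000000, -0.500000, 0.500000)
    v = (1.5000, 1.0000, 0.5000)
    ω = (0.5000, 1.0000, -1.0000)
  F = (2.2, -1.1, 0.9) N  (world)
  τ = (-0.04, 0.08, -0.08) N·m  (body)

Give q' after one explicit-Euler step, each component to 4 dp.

Hamilton product q⊗(0,ω) = (1.0000000, 0.3535535, 0.9571070, -0.4571070)
q' = normalize(q + ½dt·q⊗(0,ω)) = (0.7268, 0.0071, -0.4806, 0.4906)

q' = (0.7268, 0.0071, -0.4806, 0.4906)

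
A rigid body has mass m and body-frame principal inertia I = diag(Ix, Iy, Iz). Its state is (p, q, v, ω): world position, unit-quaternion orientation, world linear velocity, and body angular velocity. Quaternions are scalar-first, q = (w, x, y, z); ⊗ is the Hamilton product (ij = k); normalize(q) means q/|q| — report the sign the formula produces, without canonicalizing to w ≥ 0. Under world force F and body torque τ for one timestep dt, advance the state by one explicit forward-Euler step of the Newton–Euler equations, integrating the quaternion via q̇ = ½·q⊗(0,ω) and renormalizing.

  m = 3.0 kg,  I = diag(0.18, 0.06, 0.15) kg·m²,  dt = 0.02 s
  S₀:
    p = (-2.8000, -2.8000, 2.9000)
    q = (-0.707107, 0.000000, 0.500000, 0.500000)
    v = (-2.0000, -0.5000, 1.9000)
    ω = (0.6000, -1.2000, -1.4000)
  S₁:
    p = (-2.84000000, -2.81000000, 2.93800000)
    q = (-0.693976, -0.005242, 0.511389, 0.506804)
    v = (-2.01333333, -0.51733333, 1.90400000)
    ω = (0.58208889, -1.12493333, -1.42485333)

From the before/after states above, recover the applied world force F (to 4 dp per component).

F = (-2.0000, -2.6000, 0.6000)

velocity change Δv = (-0.01333333, -0.01733333, 0.00400000)
applied force F = (-2.0000, -2.6000, 0.6000)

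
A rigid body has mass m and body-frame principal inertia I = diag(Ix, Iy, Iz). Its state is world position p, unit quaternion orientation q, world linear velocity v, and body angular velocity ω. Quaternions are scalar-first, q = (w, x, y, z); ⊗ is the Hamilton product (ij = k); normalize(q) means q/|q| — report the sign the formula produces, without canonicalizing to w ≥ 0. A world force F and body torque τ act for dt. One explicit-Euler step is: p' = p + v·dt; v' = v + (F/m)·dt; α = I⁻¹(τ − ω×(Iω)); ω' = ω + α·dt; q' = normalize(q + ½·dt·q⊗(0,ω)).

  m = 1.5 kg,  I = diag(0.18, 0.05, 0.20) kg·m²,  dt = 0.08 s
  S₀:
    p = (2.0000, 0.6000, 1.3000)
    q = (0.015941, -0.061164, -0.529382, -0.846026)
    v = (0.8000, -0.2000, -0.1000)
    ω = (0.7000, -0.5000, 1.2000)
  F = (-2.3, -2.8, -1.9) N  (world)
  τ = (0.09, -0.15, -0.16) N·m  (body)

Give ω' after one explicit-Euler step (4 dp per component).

angular accel α = (1.0000, -2.6640, -1.0275)
new body rate ω' = (0.7800, -0.7131, 1.1178)

ω' = (0.7800, -0.7131, 1.1178)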